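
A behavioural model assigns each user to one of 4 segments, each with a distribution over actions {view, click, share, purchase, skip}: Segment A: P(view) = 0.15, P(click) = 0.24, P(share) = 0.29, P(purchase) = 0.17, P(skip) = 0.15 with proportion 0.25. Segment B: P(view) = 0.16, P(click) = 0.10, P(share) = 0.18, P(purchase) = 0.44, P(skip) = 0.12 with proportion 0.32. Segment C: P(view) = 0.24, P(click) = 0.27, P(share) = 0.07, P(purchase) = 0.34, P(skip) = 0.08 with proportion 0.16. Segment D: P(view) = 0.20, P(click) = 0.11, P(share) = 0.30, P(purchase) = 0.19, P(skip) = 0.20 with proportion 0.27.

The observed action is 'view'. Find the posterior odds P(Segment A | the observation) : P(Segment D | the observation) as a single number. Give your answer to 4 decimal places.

Posterior odds = (π_i f_i(x)) / (π_j f_j(x)); the normalising sum cancels.
Evaluate each component's likelihood at the observed value:
  p_A = P(view | comp) = 0.15
  p_B = P(view | comp) = 0.16
  p_C = P(view | comp) = 0.24
  p_D = P(view | comp) = 0.20
Odds = (0.25/0.27) × (0.15/0.2) = 0.925926 × 0.75 ≈ 0.6944

0.6944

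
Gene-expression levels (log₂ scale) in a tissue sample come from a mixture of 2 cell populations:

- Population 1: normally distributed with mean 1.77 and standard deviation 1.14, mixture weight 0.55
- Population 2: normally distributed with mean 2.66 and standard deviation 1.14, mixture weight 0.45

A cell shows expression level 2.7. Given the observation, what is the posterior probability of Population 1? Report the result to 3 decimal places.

0.467

P(component k | x) = π_k·f_k(x) / marginal(x), where marginal(x) = Σ_j π_j·f_j(x).
Evaluate each component's likelihood at the observed value:
  p_1 = 0.250894
  p_2 = 0.349734
Weight by the priors:
  π_1·p_1 = 0.55 × 0.250894 = 0.137992
  π_2·p_2 = 0.45 × 0.349734 = 0.15738
Evidence: 0.137992 + 0.15738 = 0.295372
So the posterior for Population 1 is 0.137992 / 0.295372 ≈ 0.467.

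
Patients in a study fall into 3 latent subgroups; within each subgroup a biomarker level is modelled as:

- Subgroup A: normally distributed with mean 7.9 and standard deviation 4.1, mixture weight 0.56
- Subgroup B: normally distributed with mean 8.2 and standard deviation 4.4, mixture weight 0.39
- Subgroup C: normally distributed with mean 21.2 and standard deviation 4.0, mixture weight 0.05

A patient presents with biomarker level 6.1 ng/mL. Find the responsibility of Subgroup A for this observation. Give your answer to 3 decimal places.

Posterior ∝ prior × likelihood, so P(k | x) ∝ w_k f_k(x); normalise over all components.
Normal densities:
  L_A = 0.0883635
  L_B = 0.0809084
  L_C = 8.02354e-05
Weight by the priors:
  w_A·L_A = 0.56 × 0.0883635 = 0.0494835
  w_B·L_B = 0.39 × 0.0809084 = 0.0315543
  w_C·L_C = 0.05 × 8.02354e-05 = 4.01177e-06
Evidence: 0.0494835 + 0.0315543 + 4.01177e-06 = 0.0810418
P(Subgroup A | 6.1 ng/mL) = 0.0494835 / 0.0810418 ≈ 0.611

0.611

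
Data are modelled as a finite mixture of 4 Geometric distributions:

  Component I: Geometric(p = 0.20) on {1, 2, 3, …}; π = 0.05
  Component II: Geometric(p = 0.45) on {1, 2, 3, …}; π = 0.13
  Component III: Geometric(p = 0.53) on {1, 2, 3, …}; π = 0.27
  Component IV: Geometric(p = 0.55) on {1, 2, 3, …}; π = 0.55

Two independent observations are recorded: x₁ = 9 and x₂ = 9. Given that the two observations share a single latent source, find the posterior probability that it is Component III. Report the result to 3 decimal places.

0.007

Posterior ∝ prior × likelihood, so P(k | x) ∝ w_k f_k(x); normalise over all components.
Since both observations come from the same component, the likelihood for component k is f_k(x₁)·f_k(x₂).
  f_I = [0.20·(1−0.20)^8 = 0.20·0.167772 = 0.0335544] × [0.0335544] = 0.0011259
  f_II = [0.45·(1−0.45)^8 = 0.45·0.00837339 = 0.00376803] × [0.00376803] = 1.4198e-05
  f_III = [0.53·(1−0.53)^8 = 0.53·0.00238113 = 0.001262] × [0.001262] = 1.59264e-06
  f_IV = [0.55·(1−0.55)^8 = 0.55·0.00168151 = 0.000924832] × [0.000924832] = 8.55314e-07
Multiply by the mixture weights:
  w_I·f_I = 0.05 × 0.0011259 = 5.6295e-05
  w_II·f_II = 0.13 × 1.4198e-05 = 1.84574e-06
  w_III·f_III = 0.27 × 1.59264e-06 = 4.30013e-07
  w_IV·f_IV = 0.55 × 8.55314e-07 = 4.70423e-07
Denominator: 5.6295e-05 + 1.84574e-06 + 4.30013e-07 + 4.70423e-07 = 5.90412e-05
So the posterior for Component III is 4.30013e-07 / 5.90412e-05 ≈ 0.007.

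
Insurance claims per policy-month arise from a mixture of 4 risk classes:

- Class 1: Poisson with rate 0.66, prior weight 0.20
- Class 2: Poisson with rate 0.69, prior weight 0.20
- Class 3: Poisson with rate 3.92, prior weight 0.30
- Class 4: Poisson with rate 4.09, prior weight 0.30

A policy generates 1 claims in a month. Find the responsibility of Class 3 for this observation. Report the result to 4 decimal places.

0.1287

By Bayes' theorem, P(k | x) = P(Z=k) f_k(x) / Σ_j P(Z=j) f_j(x).
Evaluate each component's likelihood at the observed value:
  f_1 = e^(−0.66)·0.66^1/1! = 0.341122
  f_2 = e^(−0.69)·0.69^1/1! = 0.346087
  f_3 = e^(−3.92)·3.92^1/1! = 0.0777771
  f_4 = e^(−4.09)·4.09^1/1! = 0.0684635
Weight by the priors:
  P(Z=1)·f_1 = 0.20 × 0.341122 = 0.0682244
  P(Z=2)·f_2 = 0.20 × 0.346087 = 0.0692175
  P(Z=3)·f_3 = 0.30 × 0.0777771 = 0.0233331
  P(Z=4)·f_4 = 0.30 × 0.0684635 = 0.020539
Marginal: 0.0682244 + 0.0692175 + 0.0233331 + 0.020539 = 0.181314
So the posterior for Class 3 is 0.0233331 / 0.181314 ≈ 0.1287.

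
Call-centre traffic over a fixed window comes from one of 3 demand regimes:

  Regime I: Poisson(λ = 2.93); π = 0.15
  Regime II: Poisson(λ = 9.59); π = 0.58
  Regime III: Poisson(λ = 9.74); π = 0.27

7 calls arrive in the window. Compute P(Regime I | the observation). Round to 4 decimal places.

P(component k | x) = π_k·f_k(x) / marginal(x), where marginal(x) = Σ_j π_j·f_j(x).
Component likelihoods at x = 7 calls:
  L_I = e^(−2.93)·2.93^7/7! = 0.0196408
  L_II = e^(−9.59)·9.59^7/7! = 0.101255
  L_III = e^(−9.74)·9.74^7/7! = 0.0971525
Prior × likelihood for each component:
  π_I·L_I = 0.15 × 0.0196408 = 0.00294613
  π_II·L_II = 0.58 × 0.101255 = 0.0587278
  π_III·L_III = 0.27 × 0.0971525 = 0.0262312
Evidence: 0.00294613 + 0.0587278 + 0.0262312 = 0.0879051
P(Regime I | x) = 0.00294613 / 0.0879051 ≈ 0.0335

0.0335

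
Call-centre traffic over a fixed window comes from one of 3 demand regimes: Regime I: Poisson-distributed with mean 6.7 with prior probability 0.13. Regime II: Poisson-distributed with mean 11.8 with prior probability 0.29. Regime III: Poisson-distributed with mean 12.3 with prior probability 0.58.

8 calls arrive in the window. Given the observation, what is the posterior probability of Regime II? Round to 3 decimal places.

0.287

Posterior ∝ prior × likelihood, so P(k | x) ∝ w_k f_k(x); normalise over all components.
Component likelihoods at x = 8 calls:
  L_I = e^(−6.7)·6.7^8/8! = 0.123967
  L_II = e^(−11.8)·11.8^8/8! = 0.0699617
  L_III = e^(−12.3)·12.3^8/8! = 0.0591423
Unnormalised posteriors:
  w_I·L_I = 0.13 × 0.123967 = 0.0161157
  w_II·L_II = 0.29 × 0.0699617 = 0.0202889
  w_III·L_III = 0.58 × 0.0591423 = 0.0343025
Normaliser: 0.0161157 + 0.0202889 + 0.0343025 = 0.0707071
P(Regime II | 8 calls) ≈ 0.287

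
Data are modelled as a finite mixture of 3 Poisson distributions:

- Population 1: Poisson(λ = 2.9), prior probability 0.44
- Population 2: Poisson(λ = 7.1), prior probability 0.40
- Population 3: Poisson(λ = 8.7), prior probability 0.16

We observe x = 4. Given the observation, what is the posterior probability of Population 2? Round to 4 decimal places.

P(component k | x) = π_k·f_k(x) / marginal(x), where marginal(x) = Σ_j π_j·f_j(x).
Evaluate each component's likelihood at the observed value:
  L_1 = e^(−2.9)·2.9^4/4! = 0.162154
  L_2 = e^(−7.1)·7.1^4/4! = 0.0873638
  L_3 = e^(−8.7)·8.7^4/4! = 0.0397653
Weight by the priors:
  π_1·L_1 = 0.44 × 0.162154 = 0.0713476
  π_2·L_2 = 0.40 × 0.0873638 = 0.0349455
  π_3·L_3 = 0.16 × 0.0397653 = 0.00636244
Sum: 0.0713476 + 0.0349455 + 0.00636244 = 0.112656
Responsibility of Population 2: 0.0349455 / 0.112656 ≈ 0.3102

0.3102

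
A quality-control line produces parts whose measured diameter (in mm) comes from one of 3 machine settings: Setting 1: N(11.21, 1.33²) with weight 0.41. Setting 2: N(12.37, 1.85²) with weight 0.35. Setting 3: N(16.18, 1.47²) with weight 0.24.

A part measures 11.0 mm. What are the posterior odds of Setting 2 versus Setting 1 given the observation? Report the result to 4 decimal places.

0.4724

Only the two components matter; the odds are (P(Z=i) f_i(x)) / (P(Z=j) f_j(x)).
Component likelihoods at x = 11.0 mm:
  f_1 = 0.296241
  f_2 = 0.163929
  f_3 = 0.00054604
0.057375 / 0.121459 ≈ 0.4724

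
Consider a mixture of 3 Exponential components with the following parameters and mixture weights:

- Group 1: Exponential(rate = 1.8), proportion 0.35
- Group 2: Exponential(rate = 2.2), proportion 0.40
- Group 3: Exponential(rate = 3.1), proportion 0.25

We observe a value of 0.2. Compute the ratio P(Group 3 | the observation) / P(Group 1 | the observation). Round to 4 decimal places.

0.9485

The posterior odds equal the prior odds times the likelihood ratio: (π_i/π_j)·(f_i(x)/f_j(x)).
Exponential densities:
  L_1 = 1.25582
  L_2 = 1.41688
  L_3 = 1.66763
Odds = (0.25/0.35) × (1.66763/1.25582) = 0.714286 × 1.32792 ≈ 0.9485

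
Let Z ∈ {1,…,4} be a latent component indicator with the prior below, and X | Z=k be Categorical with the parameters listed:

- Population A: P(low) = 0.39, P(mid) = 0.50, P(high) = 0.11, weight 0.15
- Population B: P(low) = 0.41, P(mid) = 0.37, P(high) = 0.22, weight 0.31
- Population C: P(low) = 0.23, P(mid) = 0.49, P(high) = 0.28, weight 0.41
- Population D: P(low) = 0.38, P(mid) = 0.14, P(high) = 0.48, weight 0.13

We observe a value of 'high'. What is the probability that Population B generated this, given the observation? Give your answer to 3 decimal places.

0.260

Posterior ∝ prior × likelihood, so P(k | x) ∝ w_k f_k(x); normalise over all components.
Categorical probabilities:
  L_A = P(high | comp) = 0.11
  L_B = P(high | comp) = 0.22
  L_C = P(high | comp) = 0.28
  L_D = P(high | comp) = 0.48
Unnormalised posteriors:
  w_A·L_A = 0.15 × 0.11 = 0.0165
  w_B·L_B = 0.31 × 0.22 = 0.0682
  w_C·L_C = 0.41 × 0.28 = 0.1148
  w_D·L_D = 0.13 × 0.48 = 0.0624
Evidence: 0.0165 + 0.0682 + 0.1148 + 0.0624 = 0.2619
So the posterior for Population B is 0.0682 / 0.2619 ≈ 0.260.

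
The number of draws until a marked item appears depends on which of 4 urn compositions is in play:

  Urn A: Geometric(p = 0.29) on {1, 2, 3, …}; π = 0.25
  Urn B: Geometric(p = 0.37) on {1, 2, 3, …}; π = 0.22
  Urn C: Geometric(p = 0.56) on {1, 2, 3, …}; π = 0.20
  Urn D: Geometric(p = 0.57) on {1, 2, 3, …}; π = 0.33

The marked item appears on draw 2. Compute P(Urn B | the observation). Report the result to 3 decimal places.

0.220

P(component k | x) = w_k·f_k(x) / marginal(x), where marginal(x) = Σ_j w_j·f_j(x).
Component likelihoods at x = 2:
  p_A = 0.2059
  p_B = 0.2331
  p_C = 0.2464
  p_D = 0.2451
Unnormalised posteriors:
  w_A·p_A = 0.25 × 0.2059 = 0.051475
  w_B·p_B = 0.22 × 0.2331 = 0.051282
  w_C·p_C = 0.20 × 0.2464 = 0.04928
  w_D·p_D = 0.33 × 0.2451 = 0.080883
Sum: 0.051475 + 0.051282 + 0.04928 + 0.080883 = 0.23292
So the posterior for Urn B is 0.051282 / 0.23292 ≈ 0.220.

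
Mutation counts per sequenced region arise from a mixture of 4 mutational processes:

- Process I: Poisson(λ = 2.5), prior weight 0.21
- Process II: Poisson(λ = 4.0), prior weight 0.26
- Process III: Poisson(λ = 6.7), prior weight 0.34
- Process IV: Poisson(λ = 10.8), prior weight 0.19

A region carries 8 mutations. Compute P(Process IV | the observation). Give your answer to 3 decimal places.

0.260

P(component k | x) = P(Z=k)·f_k(x) / marginal(x), where marginal(x) = Σ_j P(Z=j)·f_j(x).
Evaluate each component's likelihood at the observed value:
  f_I = 0.00310644
  f_II = 0.0297702
  f_III = 0.123967
  f_IV = 0.093646
Weight by the priors:
  P(Z=I)·f_I = 0.21 × 0.00310644 = 0.000652353
  P(Z=II)·f_II = 0.26 × 0.0297702 = 0.00774025
  P(Z=III)·f_III = 0.34 × 0.123967 = 0.0421487
  P(Z=IV)·f_IV = 0.19 × 0.093646 = 0.0177927
Normaliser: 0.000652353 + 0.00774025 + 0.0421487 + 0.0177927 = 0.068334
So the posterior for Process IV is 0.0177927 / 0.068334 ≈ 0.260.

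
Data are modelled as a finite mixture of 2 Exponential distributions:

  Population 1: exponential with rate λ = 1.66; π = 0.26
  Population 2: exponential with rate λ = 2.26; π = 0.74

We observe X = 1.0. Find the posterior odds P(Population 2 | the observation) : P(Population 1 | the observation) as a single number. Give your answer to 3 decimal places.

Posterior odds = (π_i f_i(x)) / (π_j f_j(x)); the normalising sum cancels.
Component likelihoods at x = 1.0:
  f_1 = 1.66·e^(−1.66·1.0) = 1.66·e^(−1.6600) = 0.315631
  f_2 = 2.26·e^(−2.26·1.0) = 2.26·e^(−2.2600) = 0.235832
Posterior odds = (π_2·f_2) / (π_1·f_1) = (0.74·0.235832) / (0.26·0.315631) = 0.174516 / 0.082064 ≈ 2.127

2.127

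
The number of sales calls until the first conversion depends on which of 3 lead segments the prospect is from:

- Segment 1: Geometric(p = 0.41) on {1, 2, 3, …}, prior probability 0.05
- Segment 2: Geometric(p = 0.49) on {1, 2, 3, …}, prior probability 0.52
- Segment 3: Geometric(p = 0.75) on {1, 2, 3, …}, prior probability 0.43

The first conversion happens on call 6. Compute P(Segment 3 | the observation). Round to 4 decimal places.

0.0298

Apply Bayes' rule: the posterior for each component is proportional to its prior times its likelihood at x.
Component likelihoods at x = 6:
  p_1 = 0.41·(1−0.41)^5 = 0.41·0.0714924 = 0.0293119
  p_2 = 0.49·(1−0.49)^5 = 0.49·0.0345025 = 0.0169062
  p_3 = 0.75·(1−0.75)^5 = 0.75·0.000976562 = 0.000732422
Multiply by the mixture weights:
  π_1·p_1 = 0.05 × 0.0293119 = 0.00146559
  π_2·p_2 = 0.52 × 0.0169062 = 0.00879124
  π_3·p_3 = 0.43 × 0.000732422 = 0.000314941
Sum: 0.00146559 + 0.00879124 + 0.000314941 = 0.0105718
P(Segment 3 | 6) = 0.000314941 / 0.0105718 ≈ 0.0298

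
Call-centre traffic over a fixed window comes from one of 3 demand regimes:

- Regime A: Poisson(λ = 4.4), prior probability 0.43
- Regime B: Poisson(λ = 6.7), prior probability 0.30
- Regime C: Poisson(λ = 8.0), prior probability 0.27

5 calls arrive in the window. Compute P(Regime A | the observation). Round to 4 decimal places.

0.5226

By Bayes' theorem, P(k | x) = P(Z=k) f_k(x) / Σ_j P(Z=j) f_j(x).
Evaluate each component's likelihood at the observed value:
  f_A = 0.168728
  f_B = 0.13849
  f_C = 0.0916037
Weight by the priors:
  P(Z=A)·f_A = 0.43 × 0.168728 = 0.0725529
  P(Z=B)·f_B = 0.30 × 0.13849 = 0.0415471
  P(Z=C)·f_C = 0.27 × 0.0916037 = 0.024733
Marginal: 0.0725529 + 0.0415471 + 0.024733 = 0.138833
So the posterior for Regime A is 0.0725529 / 0.138833 ≈ 0.5226.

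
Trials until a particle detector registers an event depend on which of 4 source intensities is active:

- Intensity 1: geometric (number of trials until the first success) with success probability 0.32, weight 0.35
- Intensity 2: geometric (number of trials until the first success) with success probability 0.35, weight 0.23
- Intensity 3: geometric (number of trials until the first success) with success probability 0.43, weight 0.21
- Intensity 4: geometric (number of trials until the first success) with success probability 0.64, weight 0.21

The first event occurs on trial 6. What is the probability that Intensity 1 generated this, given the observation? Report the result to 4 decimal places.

P(component k | x) = P(Z=k)·f_k(x) / marginal(x), where marginal(x) = Σ_j P(Z=j)·f_j(x).
Component likelihoods at x = 6:
  L_1 = 0.0465259
  L_2 = 0.0406102
  L_3 = 0.0258728
  L_4 = 0.00386984
Multiply by the mixture weights:
  P(Z=1)·L_1 = 0.35 × 0.0465259 = 0.0162841
  P(Z=2)·L_2 = 0.23 × 0.0406102 = 0.00934034
  P(Z=3)·L_3 = 0.21 × 0.0258728 = 0.00543328
  P(Z=4)·L_4 = 0.21 × 0.00386984 = 0.000812665
Sum: 0.0162841 + 0.00934034 + 0.00543328 + 0.000812665 = 0.0318703
P(Intensity 1 | x) = 0.0162841 / 0.0318703 ≈ 0.5109

0.5109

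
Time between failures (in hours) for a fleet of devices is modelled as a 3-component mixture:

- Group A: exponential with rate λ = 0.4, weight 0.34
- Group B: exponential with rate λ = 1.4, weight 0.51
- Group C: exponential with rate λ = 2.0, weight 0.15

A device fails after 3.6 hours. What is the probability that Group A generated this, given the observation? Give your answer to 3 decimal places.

Posterior ∝ prior × likelihood, so P(k | x) ∝ π_k f_k(x); normalise over all components.
Evaluate each component's likelihood at the observed value:
  f_A = 0.4·e^(−0.4·3.6) = 0.4·e^(−1.4400) = 0.0947711
  f_B = 1.4·e^(−1.4·3.6) = 1.4·e^(−5.0400) = 0.00906325
  f_C = 2.0·e^(−2.0·3.6) = 2.0·e^(−7.2000) = 0.00149317
Multiply by the mixture weights:
  π_A·f_A = 0.34 × 0.0947711 = 0.0322222
  π_B·f_B = 0.51 × 0.00906325 = 0.00462226
  π_C·f_C = 0.15 × 0.00149317 = 0.000223976
Marginal: 0.0322222 + 0.00462226 + 0.000223976 = 0.0370684
Responsibility of Group A: 0.0322222 / 0.0370684 ≈ 0.869

0.869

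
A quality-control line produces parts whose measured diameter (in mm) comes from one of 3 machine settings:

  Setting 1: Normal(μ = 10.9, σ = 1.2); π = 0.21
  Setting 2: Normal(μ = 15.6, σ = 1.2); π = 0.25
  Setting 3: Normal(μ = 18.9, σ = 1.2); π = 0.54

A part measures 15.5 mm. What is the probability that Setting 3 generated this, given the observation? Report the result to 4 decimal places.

0.0377

P(component k | x) = π_k·f_k(x) / marginal(x), where marginal(x) = Σ_j π_j·f_j(x).
Normal densities:
  f_1 = (1/(1.2·√(2π)))·exp(−(15.5−10.9)²/(2·1.2²)) = 0.332452·exp(-7.34722) = 0.000214225
  f_2 = (1/(1.2·√(2π)))·exp(−(15.5−15.6)²/(2·1.2²)) = 0.332452·exp(-0.00347) = 0.3313
  f_3 = (1/(1.2·√(2π)))·exp(−(15.5−18.9)²/(2·1.2²)) = 0.332452·exp(-4.01389) = 0.00600508
Weight by the priors:
  π_1·f_1 = 0.21 × 0.000214225 = 4.49873e-05
  π_2·f_2 = 0.25 × 0.3313 = 0.0828249
  π_3·f_3 = 0.54 × 0.00600508 = 0.00324274
Normaliser: 4.49873e-05 + 0.0828249 + 0.00324274 = 0.0861126
So the posterior for Setting 3 is 0.00324274 / 0.0861126 ≈ 0.0377.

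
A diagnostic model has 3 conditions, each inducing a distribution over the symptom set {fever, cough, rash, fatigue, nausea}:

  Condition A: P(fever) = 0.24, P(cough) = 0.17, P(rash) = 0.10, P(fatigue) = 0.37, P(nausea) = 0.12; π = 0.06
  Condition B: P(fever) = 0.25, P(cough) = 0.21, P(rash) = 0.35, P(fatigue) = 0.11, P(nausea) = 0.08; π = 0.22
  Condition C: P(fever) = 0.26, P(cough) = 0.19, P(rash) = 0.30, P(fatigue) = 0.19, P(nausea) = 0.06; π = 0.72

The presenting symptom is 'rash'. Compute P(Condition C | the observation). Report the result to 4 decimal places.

By Bayes' theorem, P(k | x) = π_k f_k(x) / Σ_j π_j f_j(x).
Evaluate each component's likelihood at the observed value:
  p_A = 0.1
  p_B = 0.35
  p_C = 0.3
Unnormalised posteriors:
  π_A·p_A = 0.06 × 0.1 = 0.006
  π_B·p_B = 0.22 × 0.35 = 0.077
  π_C·p_C = 0.72 × 0.3 = 0.216
Marginal: 0.006 + 0.077 + 0.216 = 0.299
So the posterior for Condition C is 0.216 / 0.299 ≈ 0.7224.

0.7224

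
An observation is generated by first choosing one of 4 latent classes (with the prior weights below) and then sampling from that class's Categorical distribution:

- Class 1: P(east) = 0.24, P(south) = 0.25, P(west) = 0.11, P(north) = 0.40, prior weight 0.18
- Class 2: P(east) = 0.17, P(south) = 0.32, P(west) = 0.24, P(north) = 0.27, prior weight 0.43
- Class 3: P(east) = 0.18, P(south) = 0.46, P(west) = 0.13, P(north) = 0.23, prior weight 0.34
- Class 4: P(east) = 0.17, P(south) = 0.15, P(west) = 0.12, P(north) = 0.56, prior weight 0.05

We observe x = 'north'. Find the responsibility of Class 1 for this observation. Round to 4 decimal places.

0.2446

The responsibility of component k is w_k f_k(x) divided by Σ_j w_j f_j(x).
Categorical probabilities:
  f_1 = 0.4
  f_2 = 0.27
  f_3 = 0.23
  f_4 = 0.56
Unnormalised posteriors:
  w_1·f_1 = 0.18 × 0.4 = 0.072
  w_2·f_2 = 0.43 × 0.27 = 0.1161
  w_3·f_3 = 0.34 × 0.23 = 0.0782
  w_4·f_4 = 0.05 × 0.56 = 0.028
Sum: 0.072 + 0.1161 + 0.0782 + 0.028 = 0.2943
Responsibility of Class 1: 0.072 / 0.2943 ≈ 0.2446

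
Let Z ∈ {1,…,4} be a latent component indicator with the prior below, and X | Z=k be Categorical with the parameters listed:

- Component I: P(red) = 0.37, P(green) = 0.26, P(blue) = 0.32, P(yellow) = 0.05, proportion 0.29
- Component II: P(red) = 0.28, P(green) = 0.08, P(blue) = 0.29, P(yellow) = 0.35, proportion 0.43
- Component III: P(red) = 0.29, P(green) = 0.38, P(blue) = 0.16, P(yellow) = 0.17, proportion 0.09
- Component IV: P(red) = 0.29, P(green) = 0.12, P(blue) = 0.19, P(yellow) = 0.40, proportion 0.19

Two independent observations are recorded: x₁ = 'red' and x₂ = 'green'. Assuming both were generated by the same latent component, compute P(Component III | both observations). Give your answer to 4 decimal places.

P(component k | x) = π_k·f_k(x) / marginal(x), where marginal(x) = Σ_j π_j·f_j(x).
Since both observations come from the same component, the likelihood for component k is f_k(x₁)·f_k(x₂).
  L_I = [0.37] × [0.26] = 0.0962
  L_II = [0.28] × [0.08] = 0.0224
  L_III = [0.29] × [0.38] = 0.1102
  L_IV = [0.29] × [0.12] = 0.0348
Multiply by the mixture weights:
  π_I·L_I = 0.29 × 0.0962 = 0.027898
  π_II·L_II = 0.43 × 0.0224 = 0.009632
  π_III·L_III = 0.09 × 0.1102 = 0.009918
  π_IV·L_IV = 0.19 × 0.0348 = 0.006612
Normaliser: 0.027898 + 0.009632 + 0.009918 + 0.006612 = 0.05406
P(Component III | x₁, x₂) = 0.009918 / 0.05406 ≈ 0.1835

0.1835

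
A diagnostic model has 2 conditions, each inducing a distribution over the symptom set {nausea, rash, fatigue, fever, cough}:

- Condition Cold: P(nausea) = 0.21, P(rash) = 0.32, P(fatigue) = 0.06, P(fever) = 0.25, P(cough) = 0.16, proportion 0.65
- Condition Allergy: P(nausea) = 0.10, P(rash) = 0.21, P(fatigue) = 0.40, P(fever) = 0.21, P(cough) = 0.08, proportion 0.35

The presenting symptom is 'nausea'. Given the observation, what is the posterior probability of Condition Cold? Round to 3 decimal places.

P(component k | x) = π_k·f_k(x) / marginal(x), where marginal(x) = Σ_j π_j·f_j(x).
Component likelihoods at x = 'nausea':
  L_Cold = 0.21
  L_Allergy = 0.1
Weight by the priors:
  π_Cold·L_Cold = 0.65 × 0.21 = 0.1365
  π_Allergy·L_Allergy = 0.35 × 0.1 = 0.035
Evidence: 0.1365 + 0.035 = 0.1715
P(Condition Cold | data) ≈ 0.796

0.796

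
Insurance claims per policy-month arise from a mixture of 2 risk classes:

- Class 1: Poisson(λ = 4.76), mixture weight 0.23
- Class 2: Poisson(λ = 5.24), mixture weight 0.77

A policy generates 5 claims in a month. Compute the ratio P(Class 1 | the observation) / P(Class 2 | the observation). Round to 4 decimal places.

0.2986

Only the two components matter; the odds are (w_i f_i(x)) / (w_j f_j(x)).
Evaluate each component's likelihood at the observed value:
  L_1 = e^(−4.76)·4.76^5/5! = 0.174426
  L_2 = e^(−5.24)·5.24^5/5! = 0.174491
0.040118 / 0.134358 ≈ 0.2986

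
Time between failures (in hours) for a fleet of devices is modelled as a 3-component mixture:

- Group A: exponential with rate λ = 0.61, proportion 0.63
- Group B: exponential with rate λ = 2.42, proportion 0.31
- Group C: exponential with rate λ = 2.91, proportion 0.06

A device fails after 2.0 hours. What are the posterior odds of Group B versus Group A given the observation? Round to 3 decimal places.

0.052

Only the two components matter; the odds are (w_i f_i(x)) / (w_j f_j(x)).
Evaluate each component's likelihood at the observed value:
  f_A = 0.18009
  f_B = 0.0191351
  f_C = 0.00863573
Posterior odds = (w_B·f_B) / (w_A·f_A) = (0.31·0.0191351) / (0.63·0.18009) = 0.00593187 / 0.113457 ≈ 0.052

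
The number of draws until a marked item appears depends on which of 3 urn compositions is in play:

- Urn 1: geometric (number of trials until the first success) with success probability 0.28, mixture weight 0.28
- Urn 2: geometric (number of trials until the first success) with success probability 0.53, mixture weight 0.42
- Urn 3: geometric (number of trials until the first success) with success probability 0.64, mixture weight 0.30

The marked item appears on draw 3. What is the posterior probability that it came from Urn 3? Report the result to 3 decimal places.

Posterior ∝ prior × likelihood, so P(k | x) ∝ π_k f_k(x); normalise over all components.
Evaluate each component's likelihood at the observed value:
  f_1 = 0.28·(1−0.28)^2 = 0.28·0.5184 = 0.145152
  f_2 = 0.53·(1−0.53)^2 = 0.53·0.2209 = 0.117077
  f_3 = 0.64·(1−0.64)^2 = 0.64·0.1296 = 0.082944
Prior × likelihood for each component:
  π_1·f_1 = 0.28 × 0.145152 = 0.0406426
  π_2·f_2 = 0.42 × 0.117077 = 0.0491723
  π_3·f_3 = 0.30 × 0.082944 = 0.0248832
Sum: 0.0406426 + 0.0491723 + 0.0248832 = 0.114698
So the posterior for Urn 3 is 0.0248832 / 0.114698 ≈ 0.217.

0.217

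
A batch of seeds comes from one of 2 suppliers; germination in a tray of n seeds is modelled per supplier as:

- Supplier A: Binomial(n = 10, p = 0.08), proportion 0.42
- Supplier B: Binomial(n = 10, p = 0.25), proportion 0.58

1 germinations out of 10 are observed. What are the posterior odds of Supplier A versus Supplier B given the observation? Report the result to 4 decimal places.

Only the two components matter; the odds are (π_i f_i(x)) / (π_j f_j(x)).
Component likelihoods at x = 1 germinations out of 10:
  L_A = 0.377729
  L_B = 0.187712
Odds = (0.42/0.58) × (0.377729/0.187712) = 0.724138 × 2.01228 ≈ 1.4572

1.4572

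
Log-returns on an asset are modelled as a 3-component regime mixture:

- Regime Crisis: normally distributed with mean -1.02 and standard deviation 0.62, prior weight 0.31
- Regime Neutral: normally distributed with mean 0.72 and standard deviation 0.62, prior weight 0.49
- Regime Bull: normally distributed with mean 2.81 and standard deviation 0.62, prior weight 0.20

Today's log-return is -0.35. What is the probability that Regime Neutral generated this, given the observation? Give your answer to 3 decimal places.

0.390

The responsibility of component k is π_k f_k(x) divided by Σ_j π_j f_j(x).
Evaluate each component's likelihood at the observed value:
  L_Crisis = (1/(0.62·√(2π)))·exp(−(-0.35−-1.02)²/(2·0.62²)) = 0.643455·exp(-0.58390) = 0.358868
  L_Neutral = (1/(0.62·√(2π)))·exp(−(-0.35−0.72)²/(2·0.62²)) = 0.643455·exp(-1.48920) = 0.145133
  L_Bull = (1/(0.62·√(2π)))·exp(−(-0.35−2.81)²/(2·0.62²)) = 0.643455·exp(-12.98855) = 1.47116e-06
Multiply by the mixture weights:
  π_Crisis·L_Crisis = 0.31 × 0.358868 = 0.111249
  π_Neutral·L_Neutral = 0.49 × 0.145133 = 0.071115
  π_Bull·L_Bull = 0.20 × 1.47116e-06 = 2.94233e-07
Sum: 0.111249 + 0.071115 + 2.94233e-07 = 0.182365
So the posterior for Regime Neutral is 0.071115 / 0.182365 ≈ 0.390.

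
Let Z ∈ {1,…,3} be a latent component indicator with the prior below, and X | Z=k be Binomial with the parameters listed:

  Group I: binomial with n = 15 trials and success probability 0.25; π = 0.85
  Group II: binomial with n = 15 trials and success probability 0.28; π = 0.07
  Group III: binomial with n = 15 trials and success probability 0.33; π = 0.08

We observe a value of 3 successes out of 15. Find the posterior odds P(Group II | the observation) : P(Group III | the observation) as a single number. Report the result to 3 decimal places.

1.268

Only the two components matter; the odds are (π_i f_i(x)) / (π_j f_j(x)).
Component likelihoods at x = 3 successes out of 15:
  p_I = 0.225199
  p_II = 0.193854
  p_III = 0.133798
Odds = (0.07/0.08) × (0.193854/0.133798) = 0.875 × 1.44885 ≈ 1.268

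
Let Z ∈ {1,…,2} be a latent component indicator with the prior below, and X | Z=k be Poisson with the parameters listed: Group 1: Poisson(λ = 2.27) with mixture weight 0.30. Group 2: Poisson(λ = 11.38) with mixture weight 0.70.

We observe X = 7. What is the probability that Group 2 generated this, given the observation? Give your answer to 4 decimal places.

Apply Bayes' rule: the posterior for each component is proportional to its prior times its likelihood at x.
Component likelihoods at x = 7:
  L_1 = 0.00636652
  L_2 = 0.0560137
Prior × likelihood for each component:
  w_1·L_1 = 0.30 × 0.00636652 = 0.00190996
  w_2·L_2 = 0.70 × 0.0560137 = 0.0392096
Denominator: 0.00190996 + 0.0392096 = 0.0411195
P(Group 2 | the observation) ≈ 0.9536

0.9536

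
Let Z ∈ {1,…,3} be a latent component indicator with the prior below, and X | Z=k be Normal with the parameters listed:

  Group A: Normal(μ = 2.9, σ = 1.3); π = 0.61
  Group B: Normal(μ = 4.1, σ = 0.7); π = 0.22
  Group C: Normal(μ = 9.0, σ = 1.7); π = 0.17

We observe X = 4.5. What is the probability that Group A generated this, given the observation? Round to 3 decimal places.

By Bayes' theorem, P(k | x) = P(Z=k) f_k(x) / Σ_j P(Z=j) f_j(x).
Evaluate each component's likelihood at the observed value:
  L_A = 0.143891
  L_B = 0.484068
  L_C = 0.007062
Prior × likelihood for each component:
  P(Z=A)·L_A = 0.61 × 0.143891 = 0.0877735
  P(Z=B)·L_B = 0.22 × 0.484068 = 0.106495
  P(Z=C)·L_C = 0.17 × 0.007062 = 0.00120054
Normaliser: 0.0877735 + 0.106495 + 0.00120054 = 0.195469
So the posterior for Group A is 0.0877735 / 0.195469 ≈ 0.449.

0.449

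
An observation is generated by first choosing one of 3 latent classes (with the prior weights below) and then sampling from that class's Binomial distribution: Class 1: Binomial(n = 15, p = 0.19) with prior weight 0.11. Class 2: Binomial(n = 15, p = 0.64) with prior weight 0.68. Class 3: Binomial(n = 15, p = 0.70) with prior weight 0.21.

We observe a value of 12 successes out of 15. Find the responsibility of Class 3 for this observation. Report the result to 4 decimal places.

0.3438

Apply Bayes' rule: the posterior for each component is proportional to its prior times its likelihood at x.
Binomial probabilities:
  f_1 = C(15,12)·0.19^12·0.81^3 = 455·2.21331e-09·0.531441 = 5.35192e-07
  f_2 = C(15,12)·0.64^12·0.36^3 = 455·0.00472237·0.046656 = 0.100249
  f_3 = C(15,12)·0.70^12·0.30^3 = 455·0.0138413·0.027 = 0.17004
Prior × likelihood for each component:
  w_1·f_1 = 0.11 × 5.35192e-07 = 5.88711e-08
  w_2·f_2 = 0.68 × 0.100249 = 0.0681691
  w_3·f_3 = 0.21 × 0.17004 = 0.0357084
Marginal: 5.88711e-08 + 0.0681691 + 0.0357084 = 0.103878
So the posterior for Class 3 is 0.0357084 / 0.103878 ≈ 0.3438.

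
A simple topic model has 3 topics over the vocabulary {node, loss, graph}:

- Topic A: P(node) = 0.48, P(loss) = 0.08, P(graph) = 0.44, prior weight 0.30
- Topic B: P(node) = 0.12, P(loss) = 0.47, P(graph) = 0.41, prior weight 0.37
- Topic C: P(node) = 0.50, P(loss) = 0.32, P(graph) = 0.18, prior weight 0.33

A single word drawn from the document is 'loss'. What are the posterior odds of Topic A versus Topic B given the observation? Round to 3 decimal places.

0.138

Posterior odds = (w_i f_i(x)) / (w_j f_j(x)); the normalising sum cancels.
Component likelihoods at x = 'loss':
  L_A = P(loss | comp) = 0.08
  L_B = P(loss | comp) = 0.47
  L_C = P(loss | comp) = 0.32
Odds = (0.30/0.37) × (0.08/0.47) = 0.810811 × 0.170213 ≈ 0.138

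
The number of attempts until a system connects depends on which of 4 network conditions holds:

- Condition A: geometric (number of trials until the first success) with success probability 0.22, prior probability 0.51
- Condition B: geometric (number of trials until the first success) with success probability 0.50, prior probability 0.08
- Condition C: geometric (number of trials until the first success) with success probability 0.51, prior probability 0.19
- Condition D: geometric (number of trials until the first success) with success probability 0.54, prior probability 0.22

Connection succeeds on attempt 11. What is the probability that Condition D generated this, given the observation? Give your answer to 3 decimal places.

0.005

By Bayes' theorem, P(k | x) = π_k f_k(x) / Σ_j π_j f_j(x).
Geometric probabilities:
  f_A = 0.22·(1−0.22)^10 = 0.22·0.0833578 = 0.0183387
  f_B = 0.50·(1−0.50)^10 = 0.50·0.000976562 = 0.000488281
  f_C = 0.51·(1−0.51)^10 = 0.51·0.000797923 = 0.000406941
  f_D = 0.54·(1−0.54)^10 = 0.54·0.000424207 = 0.000229072
Multiply by the mixture weights:
  π_A·f_A = 0.51 × 0.0183387 = 0.00935274
  π_B·f_B = 0.08 × 0.000488281 = 3.90625e-05
  π_C·f_C = 0.19 × 0.000406941 = 7.73187e-05
  π_D·f_D = 0.22 × 0.000229072 = 5.03958e-05
Denominator: 0.00935274 + 3.90625e-05 + 7.73187e-05 + 5.03958e-05 = 0.00951952
P(Condition D | the observation) = 5.03958e-05 / 0.00951952 ≈ 0.005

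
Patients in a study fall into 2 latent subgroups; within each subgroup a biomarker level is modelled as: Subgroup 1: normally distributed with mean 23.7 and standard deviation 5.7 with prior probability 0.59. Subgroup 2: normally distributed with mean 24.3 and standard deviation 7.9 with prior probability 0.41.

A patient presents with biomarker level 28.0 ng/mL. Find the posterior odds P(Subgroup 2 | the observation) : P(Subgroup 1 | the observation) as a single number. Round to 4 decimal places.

The posterior odds equal the prior odds times the likelihood ratio: (w_i/w_j)·(f_i(x)/f_j(x)).
Normal densities:
  f_1 = 0.0526571
  f_2 = 0.0452533
0.0185539 / 0.0310677 ≈ 0.5972

0.5972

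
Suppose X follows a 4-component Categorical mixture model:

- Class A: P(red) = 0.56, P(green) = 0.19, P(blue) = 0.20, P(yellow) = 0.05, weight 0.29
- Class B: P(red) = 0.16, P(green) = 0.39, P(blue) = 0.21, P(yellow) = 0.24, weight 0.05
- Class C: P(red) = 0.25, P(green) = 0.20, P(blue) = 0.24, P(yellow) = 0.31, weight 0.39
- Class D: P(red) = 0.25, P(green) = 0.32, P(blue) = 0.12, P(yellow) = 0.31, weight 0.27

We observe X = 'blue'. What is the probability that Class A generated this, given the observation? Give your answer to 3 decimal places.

0.298

Posterior ∝ prior × likelihood, so P(k | x) ∝ π_k f_k(x); normalise over all components.
Component likelihoods at x = 'blue':
  p_A = 0.2
  p_B = 0.21
  p_C = 0.24
  p_D = 0.12
Multiply by the mixture weights:
  π_A·p_A = 0.29 × 0.2 = 0.058
  π_B·p_B = 0.05 × 0.21 = 0.0105
  π_C·p_C = 0.39 × 0.24 = 0.0936
  π_D·p_D = 0.27 × 0.12 = 0.0324
Evidence: 0.058 + 0.0105 + 0.0936 + 0.0324 = 0.1945
Responsibility of Class A: 0.058 / 0.1945 ≈ 0.298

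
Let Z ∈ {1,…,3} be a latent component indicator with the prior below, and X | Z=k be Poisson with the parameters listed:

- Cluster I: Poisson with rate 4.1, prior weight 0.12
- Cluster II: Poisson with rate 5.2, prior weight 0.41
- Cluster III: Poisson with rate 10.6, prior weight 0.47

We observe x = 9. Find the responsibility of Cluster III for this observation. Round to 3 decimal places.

0.740

By Bayes' theorem, P(k | x) = π_k f_k(x) / Σ_j π_j f_j(x).
Poisson probabilities:
  p_I = e^(−4.1)·4.1^9/9! = 0.0149515
  p_II = e^(−5.2)·5.2^9/9! = 0.0422606
  p_III = e^(−10.6)·10.6^9/9! = 0.116003
Multiply by the mixture weights:
  π_I·p_I = 0.12 × 0.0149515 = 0.00179418
  π_II·p_II = 0.41 × 0.0422606 = 0.0173268
  π_III·p_III = 0.47 × 0.116003 = 0.0545213
Normaliser: 0.00179418 + 0.0173268 + 0.0545213 = 0.0736423
P(Cluster III | 9) = 0.0545213 / 0.0736423 ≈ 0.740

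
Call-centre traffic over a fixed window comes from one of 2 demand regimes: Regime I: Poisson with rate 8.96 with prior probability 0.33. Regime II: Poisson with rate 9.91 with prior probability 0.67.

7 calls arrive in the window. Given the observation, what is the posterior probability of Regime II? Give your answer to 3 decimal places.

0.614

By Bayes' theorem, P(k | x) = P(Z=k) f_k(x) / Σ_j P(Z=j) f_j(x).
Evaluate each component's likelihood at the observed value:
  L_I = 0.118154
  L_II = 0.0925181
Unnormalised posteriors:
  P(Z=I)·L_I = 0.33 × 0.118154 = 0.0389907
  P(Z=II)·L_II = 0.67 × 0.0925181 = 0.0619871
Sum: 0.0389907 + 0.0619871 = 0.100978
P(Regime II | data) ≈ 0.614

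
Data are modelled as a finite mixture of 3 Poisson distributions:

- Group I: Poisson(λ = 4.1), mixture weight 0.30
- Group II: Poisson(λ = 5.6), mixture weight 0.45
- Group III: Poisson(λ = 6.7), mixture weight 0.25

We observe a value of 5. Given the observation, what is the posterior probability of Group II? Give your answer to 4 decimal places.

0.4803

The responsibility of component k is P(Z=k) f_k(x) divided by Σ_j P(Z=j) f_j(x).
Component likelihoods at x = 5:
  p_I = 0.160004
  p_II = 0.169711
  p_III = 0.13849
Multiply by the mixture weights:
  P(Z=I)·p_I = 0.30 × 0.160004 = 0.0480012
  P(Z=II)·p_II = 0.45 × 0.169711 = 0.0763699
  P(Z=III)·p_III = 0.25 × 0.13849 = 0.0346226
Evidence: 0.0480012 + 0.0763699 + 0.0346226 = 0.158994
So the posterior for Group II is 0.0763699 / 0.158994 ≈ 0.4803.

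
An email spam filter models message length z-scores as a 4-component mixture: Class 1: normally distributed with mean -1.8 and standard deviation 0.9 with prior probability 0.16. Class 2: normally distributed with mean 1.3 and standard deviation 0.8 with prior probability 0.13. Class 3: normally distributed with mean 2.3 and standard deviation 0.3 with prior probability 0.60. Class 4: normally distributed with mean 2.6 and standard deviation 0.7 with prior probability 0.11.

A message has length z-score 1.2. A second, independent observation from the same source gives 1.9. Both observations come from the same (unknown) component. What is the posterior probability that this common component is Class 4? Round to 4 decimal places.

Apply Bayes' rule: the posterior for each component is proportional to its prior times its likelihood at x.
Since both observations come from the same component, the likelihood for component k is f_k(x₁)·f_k(x₂).
  L_1 = [0.00171364] × [9.4757e-05] = 1.6238e-07
  L_2 = [0.494797] × [0.376422] = 0.186252
  L_3 = [0.0016009] × [0.5467] = 0.000875214
  L_4 = [0.07713] × [0.345672] = 0.0266617
Prior × likelihood for each component:
  π_1·L_1 = 0.16 × 1.6238e-07 = 2.59807e-08
  π_2·L_2 = 0.13 × 0.186252 = 0.0242128
  π_3·L_3 = 0.60 × 0.000875214 = 0.000525128
  π_4·L_4 = 0.11 × 0.0266617 = 0.00293279
Denominator: 2.59807e-08 + 0.0242128 + 0.000525128 + 0.00293279 = 0.0276708
P(Class 4 | x₁,x₂) ≈ 0.1060

0.1060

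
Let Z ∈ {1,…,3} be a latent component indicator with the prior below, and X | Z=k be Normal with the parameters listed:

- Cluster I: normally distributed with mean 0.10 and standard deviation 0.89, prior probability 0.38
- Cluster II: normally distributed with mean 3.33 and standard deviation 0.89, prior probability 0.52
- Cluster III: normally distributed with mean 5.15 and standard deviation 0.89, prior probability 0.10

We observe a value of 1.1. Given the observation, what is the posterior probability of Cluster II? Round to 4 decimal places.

Posterior ∝ prior × likelihood, so P(k | x) ∝ π_k f_k(x); normalise over all components.
Evaluate each component's likelihood at the observed value:
  p_I = (1/(0.89·√(2π)))·exp(−(1.1−0.10)²/(2·0.89²)) = 0.448250·exp(-0.63123) = 0.23844
  p_II = (1/(0.89·√(2π)))·exp(−(1.1−3.33)²/(2·0.89²)) = 0.448250·exp(-3.13906) = 0.0194197
  p_III = (1/(0.89·√(2π)))·exp(−(1.1−5.15)²/(2·0.89²)) = 0.448250·exp(-10.35381) = 1.42863e-05
Weight by the priors:
  π_I·p_I = 0.38 × 0.23844 = 0.0906071
  π_II·p_II = 0.52 × 0.0194197 = 0.0100983
  π_III·p_III = 0.10 × 1.42863e-05 = 1.42863e-06
Sum: 0.0906071 + 0.0100983 + 1.42863e-06 = 0.100707
Responsibility of Cluster II: 0.0100983 / 0.100707 ≈ 0.1003

0.1003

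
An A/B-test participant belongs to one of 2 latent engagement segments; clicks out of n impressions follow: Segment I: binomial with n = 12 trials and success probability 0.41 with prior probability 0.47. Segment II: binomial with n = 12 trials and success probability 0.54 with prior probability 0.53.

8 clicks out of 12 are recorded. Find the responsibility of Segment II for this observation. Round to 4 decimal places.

0.7905

The responsibility of component k is π_k f_k(x) divided by Σ_j π_j f_j(x).
Component likelihoods at x = 8 clicks out of 12:
  p_I = C(12,8)·0.41^8·0.59^4 = 495·0.000798493·0.121174 = 0.0478943
  p_II = C(12,8)·0.54^8·0.46^4 = 495·0.0072302·0.0447746 = 0.160246
Unnormalised posteriors:
  π_I·p_I = 0.47 × 0.0478943 = 0.0225103
  π_II·p_II = 0.53 × 0.160246 = 0.0849303
Denominator: 0.0225103 + 0.0849303 = 0.107441
So the posterior for Segment II is 0.0849303 / 0.107441 ≈ 0.7905.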